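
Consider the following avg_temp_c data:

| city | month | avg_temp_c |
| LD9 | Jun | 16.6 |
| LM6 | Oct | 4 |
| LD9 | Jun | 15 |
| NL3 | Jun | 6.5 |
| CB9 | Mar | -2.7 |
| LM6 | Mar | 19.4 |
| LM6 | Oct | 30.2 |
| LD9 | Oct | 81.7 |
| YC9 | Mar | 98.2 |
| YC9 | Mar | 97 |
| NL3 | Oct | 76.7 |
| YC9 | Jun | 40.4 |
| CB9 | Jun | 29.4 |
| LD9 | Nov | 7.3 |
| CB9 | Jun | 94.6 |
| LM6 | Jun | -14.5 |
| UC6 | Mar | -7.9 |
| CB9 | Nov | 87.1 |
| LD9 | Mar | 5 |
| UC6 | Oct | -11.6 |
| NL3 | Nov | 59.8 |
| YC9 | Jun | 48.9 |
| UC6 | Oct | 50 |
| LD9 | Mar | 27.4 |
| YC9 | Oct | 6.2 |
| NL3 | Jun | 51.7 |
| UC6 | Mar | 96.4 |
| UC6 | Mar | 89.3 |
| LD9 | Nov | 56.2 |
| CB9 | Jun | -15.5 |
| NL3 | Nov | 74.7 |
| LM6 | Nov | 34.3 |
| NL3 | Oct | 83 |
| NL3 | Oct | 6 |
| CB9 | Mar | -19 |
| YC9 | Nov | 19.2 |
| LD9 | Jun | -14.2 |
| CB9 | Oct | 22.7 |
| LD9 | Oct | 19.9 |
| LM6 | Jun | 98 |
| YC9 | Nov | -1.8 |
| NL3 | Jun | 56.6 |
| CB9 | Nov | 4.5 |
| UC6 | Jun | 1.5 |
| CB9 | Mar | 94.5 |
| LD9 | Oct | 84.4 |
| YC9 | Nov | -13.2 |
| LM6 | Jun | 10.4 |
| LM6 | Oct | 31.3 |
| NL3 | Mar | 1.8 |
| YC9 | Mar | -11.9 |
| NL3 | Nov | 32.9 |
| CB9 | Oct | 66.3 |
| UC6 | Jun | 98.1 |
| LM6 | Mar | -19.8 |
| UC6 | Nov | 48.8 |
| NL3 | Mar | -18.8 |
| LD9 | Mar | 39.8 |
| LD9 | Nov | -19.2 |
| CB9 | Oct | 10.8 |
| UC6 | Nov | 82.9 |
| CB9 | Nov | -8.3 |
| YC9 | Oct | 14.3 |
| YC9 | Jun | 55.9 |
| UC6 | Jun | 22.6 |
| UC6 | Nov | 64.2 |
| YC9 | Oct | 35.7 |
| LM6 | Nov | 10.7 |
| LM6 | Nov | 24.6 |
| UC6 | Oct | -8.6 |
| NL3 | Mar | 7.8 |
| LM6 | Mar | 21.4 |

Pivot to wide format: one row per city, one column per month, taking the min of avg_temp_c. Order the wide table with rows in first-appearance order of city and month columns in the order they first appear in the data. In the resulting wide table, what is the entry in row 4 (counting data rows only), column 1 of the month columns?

-15.5

With rows in first-appearance order of city, row 4 is city=CB9. month columns in first-appearance order: Jun, Oct, Mar, Nov; column 1 is Jun.
Long rows with city=CB9, month=Jun: min(29.4, 94.6, -15.5) = -15.5.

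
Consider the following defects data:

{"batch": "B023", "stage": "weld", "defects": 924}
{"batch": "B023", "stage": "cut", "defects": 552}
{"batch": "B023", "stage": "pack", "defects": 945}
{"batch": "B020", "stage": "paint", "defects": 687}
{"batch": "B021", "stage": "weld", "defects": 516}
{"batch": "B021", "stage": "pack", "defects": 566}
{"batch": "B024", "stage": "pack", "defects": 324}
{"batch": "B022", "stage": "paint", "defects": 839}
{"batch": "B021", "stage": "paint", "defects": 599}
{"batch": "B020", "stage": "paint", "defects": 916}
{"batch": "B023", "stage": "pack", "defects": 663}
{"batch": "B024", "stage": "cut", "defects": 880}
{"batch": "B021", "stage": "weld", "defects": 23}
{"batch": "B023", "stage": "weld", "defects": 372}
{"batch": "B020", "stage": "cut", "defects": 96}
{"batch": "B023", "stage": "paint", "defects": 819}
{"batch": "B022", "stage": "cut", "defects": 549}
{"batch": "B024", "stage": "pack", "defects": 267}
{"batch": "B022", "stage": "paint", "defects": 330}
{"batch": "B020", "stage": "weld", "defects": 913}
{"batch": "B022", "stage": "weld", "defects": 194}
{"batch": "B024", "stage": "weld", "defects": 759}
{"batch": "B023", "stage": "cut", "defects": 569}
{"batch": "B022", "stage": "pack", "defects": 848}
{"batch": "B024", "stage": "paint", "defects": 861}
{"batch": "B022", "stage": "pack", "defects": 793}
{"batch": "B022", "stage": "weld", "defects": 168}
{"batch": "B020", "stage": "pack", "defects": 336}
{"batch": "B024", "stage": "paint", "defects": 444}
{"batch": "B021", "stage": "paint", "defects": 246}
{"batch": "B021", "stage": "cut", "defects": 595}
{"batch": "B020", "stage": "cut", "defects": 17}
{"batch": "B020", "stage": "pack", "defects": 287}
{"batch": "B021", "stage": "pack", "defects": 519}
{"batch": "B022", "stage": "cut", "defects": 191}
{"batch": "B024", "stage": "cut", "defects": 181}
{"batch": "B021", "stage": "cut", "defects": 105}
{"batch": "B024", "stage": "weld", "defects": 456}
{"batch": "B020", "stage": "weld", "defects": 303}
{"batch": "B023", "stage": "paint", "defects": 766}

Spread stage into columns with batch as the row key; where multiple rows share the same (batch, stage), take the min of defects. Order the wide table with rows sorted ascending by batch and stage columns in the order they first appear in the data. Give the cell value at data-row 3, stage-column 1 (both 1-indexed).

168

With rows sorted ascending by batch, row 3 is batch=B022. stage columns in first-appearance order: weld, cut, pack, paint; column 1 is weld.
Long rows with batch=B022, stage=weld: min(194, 168) = 168.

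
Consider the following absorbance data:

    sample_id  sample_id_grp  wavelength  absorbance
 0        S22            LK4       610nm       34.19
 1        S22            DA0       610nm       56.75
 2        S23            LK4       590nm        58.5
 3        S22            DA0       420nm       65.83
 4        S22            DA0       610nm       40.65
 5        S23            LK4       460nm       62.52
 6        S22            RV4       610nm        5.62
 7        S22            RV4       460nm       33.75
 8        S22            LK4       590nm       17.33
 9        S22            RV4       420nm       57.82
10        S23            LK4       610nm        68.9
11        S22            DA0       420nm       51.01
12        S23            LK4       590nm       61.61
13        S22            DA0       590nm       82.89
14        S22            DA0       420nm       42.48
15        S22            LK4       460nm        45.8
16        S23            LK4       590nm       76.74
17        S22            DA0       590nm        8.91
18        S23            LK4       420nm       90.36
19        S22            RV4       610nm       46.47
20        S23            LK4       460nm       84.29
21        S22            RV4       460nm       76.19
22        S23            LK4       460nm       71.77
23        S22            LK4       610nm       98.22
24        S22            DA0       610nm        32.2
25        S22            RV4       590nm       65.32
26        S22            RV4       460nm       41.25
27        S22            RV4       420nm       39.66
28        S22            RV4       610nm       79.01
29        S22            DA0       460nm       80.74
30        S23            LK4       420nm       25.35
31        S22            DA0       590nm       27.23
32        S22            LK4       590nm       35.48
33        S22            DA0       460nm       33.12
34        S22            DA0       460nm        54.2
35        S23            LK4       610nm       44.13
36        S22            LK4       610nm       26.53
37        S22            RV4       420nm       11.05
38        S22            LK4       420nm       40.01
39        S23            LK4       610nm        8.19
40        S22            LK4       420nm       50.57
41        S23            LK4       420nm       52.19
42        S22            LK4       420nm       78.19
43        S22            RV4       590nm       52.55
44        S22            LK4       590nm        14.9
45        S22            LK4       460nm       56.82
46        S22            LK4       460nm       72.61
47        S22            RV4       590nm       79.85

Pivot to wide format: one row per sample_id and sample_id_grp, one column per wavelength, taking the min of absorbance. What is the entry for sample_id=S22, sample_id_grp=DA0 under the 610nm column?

32.2

Rows with sample_id=S22, sample_id_grp=DA0 and wavelength=610nm: absorbance values are 56.75, 40.65, 32.2.
min(56.75, 40.65, 32.2) = 32.2.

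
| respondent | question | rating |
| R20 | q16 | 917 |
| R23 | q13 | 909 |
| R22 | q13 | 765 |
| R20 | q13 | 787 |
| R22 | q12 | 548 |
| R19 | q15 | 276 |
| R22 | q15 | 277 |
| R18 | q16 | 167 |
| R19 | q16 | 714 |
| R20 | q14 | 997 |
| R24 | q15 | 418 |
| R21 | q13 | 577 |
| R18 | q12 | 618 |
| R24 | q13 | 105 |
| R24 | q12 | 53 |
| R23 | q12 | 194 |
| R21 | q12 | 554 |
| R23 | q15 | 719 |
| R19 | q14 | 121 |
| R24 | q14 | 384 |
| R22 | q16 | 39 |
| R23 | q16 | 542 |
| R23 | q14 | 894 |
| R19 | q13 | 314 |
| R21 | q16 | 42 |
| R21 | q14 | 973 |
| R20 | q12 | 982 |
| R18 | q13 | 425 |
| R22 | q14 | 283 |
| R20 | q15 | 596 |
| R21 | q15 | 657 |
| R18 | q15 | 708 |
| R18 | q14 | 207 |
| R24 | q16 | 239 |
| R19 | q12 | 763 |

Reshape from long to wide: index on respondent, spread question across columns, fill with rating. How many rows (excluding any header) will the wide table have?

7 distinct respondent values → 7 rows.

7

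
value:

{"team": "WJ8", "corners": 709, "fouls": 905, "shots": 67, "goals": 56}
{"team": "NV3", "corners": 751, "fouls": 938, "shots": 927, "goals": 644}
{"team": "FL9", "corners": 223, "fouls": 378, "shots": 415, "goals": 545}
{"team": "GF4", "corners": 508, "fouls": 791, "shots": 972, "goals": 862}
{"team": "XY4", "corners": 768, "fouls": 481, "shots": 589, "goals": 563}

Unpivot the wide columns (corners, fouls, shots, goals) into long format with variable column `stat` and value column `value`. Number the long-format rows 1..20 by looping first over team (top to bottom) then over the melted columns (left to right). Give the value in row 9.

223

20 rows total (5 × 4). Row 9: index ⌊(9-1)/4⌋ = 2 into team → FL9; (9-1) mod 4 = 0 into the melted columns → corners.
So row 9 is (FL9, corners, 223); value = 223.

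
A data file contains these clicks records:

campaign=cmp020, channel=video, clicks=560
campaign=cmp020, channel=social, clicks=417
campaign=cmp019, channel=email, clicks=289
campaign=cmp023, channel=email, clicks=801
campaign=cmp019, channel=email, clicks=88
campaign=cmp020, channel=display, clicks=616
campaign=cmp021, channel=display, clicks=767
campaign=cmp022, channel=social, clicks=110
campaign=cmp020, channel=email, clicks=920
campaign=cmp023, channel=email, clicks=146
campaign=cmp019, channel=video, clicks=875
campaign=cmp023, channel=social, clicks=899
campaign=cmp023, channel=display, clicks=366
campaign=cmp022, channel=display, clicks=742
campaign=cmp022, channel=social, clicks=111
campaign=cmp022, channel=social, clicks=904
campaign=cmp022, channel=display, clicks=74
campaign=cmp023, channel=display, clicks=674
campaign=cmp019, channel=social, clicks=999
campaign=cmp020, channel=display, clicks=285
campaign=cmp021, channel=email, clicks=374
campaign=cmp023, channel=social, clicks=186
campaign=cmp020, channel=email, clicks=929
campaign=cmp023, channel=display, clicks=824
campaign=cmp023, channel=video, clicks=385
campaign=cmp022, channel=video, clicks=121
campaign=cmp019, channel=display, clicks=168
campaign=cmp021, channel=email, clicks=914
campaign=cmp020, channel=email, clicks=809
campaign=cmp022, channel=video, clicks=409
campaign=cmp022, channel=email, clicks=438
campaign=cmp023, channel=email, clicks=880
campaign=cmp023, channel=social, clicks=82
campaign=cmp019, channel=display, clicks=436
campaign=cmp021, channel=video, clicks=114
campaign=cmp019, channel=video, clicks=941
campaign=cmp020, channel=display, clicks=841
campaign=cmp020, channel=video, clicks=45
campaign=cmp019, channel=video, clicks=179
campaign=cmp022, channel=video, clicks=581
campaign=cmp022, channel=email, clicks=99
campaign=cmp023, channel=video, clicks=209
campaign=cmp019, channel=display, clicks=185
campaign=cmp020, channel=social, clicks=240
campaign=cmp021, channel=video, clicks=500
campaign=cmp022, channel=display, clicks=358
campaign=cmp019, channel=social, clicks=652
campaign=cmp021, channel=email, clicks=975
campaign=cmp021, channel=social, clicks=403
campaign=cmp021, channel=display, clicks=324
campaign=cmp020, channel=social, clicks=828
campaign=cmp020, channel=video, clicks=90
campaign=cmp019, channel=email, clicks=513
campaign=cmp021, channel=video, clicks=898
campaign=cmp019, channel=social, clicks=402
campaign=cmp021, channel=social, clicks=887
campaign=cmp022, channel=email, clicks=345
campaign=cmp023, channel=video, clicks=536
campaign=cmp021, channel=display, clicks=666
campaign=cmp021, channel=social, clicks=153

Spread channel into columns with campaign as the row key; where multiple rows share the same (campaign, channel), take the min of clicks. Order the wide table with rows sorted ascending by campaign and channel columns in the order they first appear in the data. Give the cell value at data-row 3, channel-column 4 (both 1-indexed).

324

With rows sorted ascending by campaign, row 3 is campaign=cmp021. channel columns in first-appearance order: video, social, email, display; column 4 is display.
Long rows with campaign=cmp021, channel=display: min(767, 324, 666) = 324.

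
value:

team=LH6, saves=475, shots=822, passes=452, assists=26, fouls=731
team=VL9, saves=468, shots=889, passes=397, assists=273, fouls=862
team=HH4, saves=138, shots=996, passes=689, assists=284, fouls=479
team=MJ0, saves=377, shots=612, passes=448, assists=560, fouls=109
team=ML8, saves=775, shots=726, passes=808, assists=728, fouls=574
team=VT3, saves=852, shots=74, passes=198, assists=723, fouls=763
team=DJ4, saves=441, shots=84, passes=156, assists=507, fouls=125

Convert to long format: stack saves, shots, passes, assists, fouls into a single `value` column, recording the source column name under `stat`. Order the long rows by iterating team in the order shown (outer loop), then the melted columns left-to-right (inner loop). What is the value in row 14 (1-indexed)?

284

35 rows total (7 × 5). Row 14: index ⌊(14-1)/5⌋ = 2 into team → HH4; (14-1) mod 5 = 3 into the melted columns → assists.
So row 14 is (HH4, assists, 284); value = 284.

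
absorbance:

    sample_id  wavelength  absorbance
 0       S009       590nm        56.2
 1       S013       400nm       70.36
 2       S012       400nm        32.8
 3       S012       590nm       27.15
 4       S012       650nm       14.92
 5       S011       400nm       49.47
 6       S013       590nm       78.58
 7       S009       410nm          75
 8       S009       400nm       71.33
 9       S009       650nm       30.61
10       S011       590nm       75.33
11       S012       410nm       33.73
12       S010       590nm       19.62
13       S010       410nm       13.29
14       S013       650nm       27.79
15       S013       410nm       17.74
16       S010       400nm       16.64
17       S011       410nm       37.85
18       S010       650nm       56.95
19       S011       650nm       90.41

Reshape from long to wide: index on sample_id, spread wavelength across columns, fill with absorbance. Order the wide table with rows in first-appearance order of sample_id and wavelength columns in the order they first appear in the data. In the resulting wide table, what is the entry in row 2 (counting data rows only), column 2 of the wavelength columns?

70.36

With rows in first-appearance order of sample_id, row 2 is sample_id=S013. wavelength columns in first-appearance order: 590nm, 400nm, 650nm, 410nm; column 2 is 400nm.
Long rows with sample_id=S013, wavelength=400nm: absorbance = 70.36.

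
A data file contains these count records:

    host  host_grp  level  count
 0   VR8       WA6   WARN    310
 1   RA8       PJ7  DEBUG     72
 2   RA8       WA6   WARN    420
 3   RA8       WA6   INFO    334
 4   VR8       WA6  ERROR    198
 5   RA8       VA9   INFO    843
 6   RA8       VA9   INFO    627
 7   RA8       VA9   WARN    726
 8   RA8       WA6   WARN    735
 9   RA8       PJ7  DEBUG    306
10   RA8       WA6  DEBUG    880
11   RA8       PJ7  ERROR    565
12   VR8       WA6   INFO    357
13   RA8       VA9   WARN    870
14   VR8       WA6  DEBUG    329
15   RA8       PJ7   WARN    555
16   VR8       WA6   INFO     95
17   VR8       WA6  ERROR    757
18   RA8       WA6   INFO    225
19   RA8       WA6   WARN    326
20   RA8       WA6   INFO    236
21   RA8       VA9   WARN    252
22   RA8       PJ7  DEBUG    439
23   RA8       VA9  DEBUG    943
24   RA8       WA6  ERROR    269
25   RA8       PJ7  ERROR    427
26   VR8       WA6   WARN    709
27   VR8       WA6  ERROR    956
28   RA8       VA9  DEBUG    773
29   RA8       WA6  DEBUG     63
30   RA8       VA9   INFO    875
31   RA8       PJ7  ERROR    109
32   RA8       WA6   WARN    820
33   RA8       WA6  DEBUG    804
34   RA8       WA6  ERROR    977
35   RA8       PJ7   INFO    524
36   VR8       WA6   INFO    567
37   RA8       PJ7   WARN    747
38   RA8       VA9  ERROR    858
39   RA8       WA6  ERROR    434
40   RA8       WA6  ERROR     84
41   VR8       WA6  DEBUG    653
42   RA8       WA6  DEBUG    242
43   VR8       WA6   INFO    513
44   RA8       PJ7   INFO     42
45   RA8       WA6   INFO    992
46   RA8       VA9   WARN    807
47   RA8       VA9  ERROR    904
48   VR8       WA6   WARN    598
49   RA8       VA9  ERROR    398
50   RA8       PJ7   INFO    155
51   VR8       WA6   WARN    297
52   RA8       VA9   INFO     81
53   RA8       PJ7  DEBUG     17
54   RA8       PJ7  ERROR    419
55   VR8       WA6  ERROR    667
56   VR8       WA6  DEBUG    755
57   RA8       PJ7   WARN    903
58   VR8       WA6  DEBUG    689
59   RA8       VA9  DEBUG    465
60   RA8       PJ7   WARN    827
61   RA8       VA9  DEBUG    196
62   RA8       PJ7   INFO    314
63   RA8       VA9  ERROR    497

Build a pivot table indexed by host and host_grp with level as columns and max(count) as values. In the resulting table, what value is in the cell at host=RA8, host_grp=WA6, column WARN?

820

Rows with host=RA8, host_grp=WA6 and level=WARN: count values are 420, 735, 326, 820.
max(420, 735, 326, 820) = 820.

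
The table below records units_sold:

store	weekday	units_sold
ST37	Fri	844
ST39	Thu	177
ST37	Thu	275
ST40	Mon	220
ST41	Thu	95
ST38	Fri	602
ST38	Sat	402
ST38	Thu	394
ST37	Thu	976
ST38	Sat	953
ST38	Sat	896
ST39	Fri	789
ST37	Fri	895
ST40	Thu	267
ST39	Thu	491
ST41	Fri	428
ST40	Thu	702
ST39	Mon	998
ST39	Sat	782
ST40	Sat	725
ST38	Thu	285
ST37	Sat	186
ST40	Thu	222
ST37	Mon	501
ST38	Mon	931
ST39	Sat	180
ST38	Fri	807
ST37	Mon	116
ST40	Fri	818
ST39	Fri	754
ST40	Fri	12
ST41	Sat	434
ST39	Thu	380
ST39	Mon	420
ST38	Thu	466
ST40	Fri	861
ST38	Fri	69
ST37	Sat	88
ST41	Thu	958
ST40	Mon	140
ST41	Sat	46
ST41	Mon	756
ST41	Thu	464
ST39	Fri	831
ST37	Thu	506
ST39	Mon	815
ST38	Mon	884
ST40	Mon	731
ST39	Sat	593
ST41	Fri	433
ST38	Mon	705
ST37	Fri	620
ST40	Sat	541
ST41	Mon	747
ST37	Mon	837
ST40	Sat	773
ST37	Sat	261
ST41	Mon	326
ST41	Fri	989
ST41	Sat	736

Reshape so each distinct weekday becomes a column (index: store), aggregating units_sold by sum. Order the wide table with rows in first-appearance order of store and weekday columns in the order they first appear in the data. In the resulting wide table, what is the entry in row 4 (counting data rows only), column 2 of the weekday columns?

With rows in first-appearance order of store, row 4 is store=ST41. weekday columns in first-appearance order: Fri, Thu, Mon, Sat; column 2 is Thu.
Long rows with store=ST41, weekday=Thu: 95 + 958 + 464 = 1517.

1517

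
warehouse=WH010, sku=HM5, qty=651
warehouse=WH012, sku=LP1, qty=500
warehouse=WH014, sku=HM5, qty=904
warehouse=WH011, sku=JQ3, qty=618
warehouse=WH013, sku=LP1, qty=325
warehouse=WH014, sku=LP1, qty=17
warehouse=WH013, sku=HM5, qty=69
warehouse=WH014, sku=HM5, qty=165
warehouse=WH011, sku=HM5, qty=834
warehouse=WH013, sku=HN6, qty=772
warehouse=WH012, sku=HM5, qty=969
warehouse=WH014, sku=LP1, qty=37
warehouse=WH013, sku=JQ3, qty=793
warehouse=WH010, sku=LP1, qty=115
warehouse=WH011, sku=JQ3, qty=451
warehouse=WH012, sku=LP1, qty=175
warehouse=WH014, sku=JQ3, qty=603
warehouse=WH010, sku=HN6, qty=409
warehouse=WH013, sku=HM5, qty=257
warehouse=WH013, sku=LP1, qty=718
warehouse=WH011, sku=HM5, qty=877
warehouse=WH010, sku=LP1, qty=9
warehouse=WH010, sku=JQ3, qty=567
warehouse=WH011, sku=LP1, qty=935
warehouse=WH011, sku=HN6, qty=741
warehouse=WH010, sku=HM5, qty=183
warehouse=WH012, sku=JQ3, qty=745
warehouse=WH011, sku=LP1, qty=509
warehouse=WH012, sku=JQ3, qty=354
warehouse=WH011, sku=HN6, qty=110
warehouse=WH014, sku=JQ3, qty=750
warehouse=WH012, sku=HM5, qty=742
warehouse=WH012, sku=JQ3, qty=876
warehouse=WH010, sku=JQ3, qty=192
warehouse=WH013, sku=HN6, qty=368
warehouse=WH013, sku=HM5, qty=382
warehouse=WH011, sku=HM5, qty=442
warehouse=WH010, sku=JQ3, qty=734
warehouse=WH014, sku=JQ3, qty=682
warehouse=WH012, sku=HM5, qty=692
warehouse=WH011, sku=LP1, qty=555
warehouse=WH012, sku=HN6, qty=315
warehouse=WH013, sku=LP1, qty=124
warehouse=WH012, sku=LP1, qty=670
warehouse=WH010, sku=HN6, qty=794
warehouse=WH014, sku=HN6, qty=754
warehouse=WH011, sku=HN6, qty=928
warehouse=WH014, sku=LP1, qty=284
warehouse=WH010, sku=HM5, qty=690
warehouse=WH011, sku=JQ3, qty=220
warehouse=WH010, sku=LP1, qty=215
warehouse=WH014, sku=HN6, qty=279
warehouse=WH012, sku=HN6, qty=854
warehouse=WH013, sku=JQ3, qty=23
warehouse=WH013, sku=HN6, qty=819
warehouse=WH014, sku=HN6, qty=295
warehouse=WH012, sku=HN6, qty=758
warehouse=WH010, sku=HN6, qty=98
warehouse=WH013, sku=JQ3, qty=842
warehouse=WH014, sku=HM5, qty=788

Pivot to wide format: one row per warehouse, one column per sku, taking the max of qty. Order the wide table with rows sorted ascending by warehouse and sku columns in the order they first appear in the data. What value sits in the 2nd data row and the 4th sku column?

With rows sorted ascending by warehouse, row 2 is warehouse=WH011. sku columns in first-appearance order: HM5, LP1, JQ3, HN6; column 4 is HN6.
Long rows with warehouse=WH011, sku=HN6: max(741, 110, 928) = 928.

928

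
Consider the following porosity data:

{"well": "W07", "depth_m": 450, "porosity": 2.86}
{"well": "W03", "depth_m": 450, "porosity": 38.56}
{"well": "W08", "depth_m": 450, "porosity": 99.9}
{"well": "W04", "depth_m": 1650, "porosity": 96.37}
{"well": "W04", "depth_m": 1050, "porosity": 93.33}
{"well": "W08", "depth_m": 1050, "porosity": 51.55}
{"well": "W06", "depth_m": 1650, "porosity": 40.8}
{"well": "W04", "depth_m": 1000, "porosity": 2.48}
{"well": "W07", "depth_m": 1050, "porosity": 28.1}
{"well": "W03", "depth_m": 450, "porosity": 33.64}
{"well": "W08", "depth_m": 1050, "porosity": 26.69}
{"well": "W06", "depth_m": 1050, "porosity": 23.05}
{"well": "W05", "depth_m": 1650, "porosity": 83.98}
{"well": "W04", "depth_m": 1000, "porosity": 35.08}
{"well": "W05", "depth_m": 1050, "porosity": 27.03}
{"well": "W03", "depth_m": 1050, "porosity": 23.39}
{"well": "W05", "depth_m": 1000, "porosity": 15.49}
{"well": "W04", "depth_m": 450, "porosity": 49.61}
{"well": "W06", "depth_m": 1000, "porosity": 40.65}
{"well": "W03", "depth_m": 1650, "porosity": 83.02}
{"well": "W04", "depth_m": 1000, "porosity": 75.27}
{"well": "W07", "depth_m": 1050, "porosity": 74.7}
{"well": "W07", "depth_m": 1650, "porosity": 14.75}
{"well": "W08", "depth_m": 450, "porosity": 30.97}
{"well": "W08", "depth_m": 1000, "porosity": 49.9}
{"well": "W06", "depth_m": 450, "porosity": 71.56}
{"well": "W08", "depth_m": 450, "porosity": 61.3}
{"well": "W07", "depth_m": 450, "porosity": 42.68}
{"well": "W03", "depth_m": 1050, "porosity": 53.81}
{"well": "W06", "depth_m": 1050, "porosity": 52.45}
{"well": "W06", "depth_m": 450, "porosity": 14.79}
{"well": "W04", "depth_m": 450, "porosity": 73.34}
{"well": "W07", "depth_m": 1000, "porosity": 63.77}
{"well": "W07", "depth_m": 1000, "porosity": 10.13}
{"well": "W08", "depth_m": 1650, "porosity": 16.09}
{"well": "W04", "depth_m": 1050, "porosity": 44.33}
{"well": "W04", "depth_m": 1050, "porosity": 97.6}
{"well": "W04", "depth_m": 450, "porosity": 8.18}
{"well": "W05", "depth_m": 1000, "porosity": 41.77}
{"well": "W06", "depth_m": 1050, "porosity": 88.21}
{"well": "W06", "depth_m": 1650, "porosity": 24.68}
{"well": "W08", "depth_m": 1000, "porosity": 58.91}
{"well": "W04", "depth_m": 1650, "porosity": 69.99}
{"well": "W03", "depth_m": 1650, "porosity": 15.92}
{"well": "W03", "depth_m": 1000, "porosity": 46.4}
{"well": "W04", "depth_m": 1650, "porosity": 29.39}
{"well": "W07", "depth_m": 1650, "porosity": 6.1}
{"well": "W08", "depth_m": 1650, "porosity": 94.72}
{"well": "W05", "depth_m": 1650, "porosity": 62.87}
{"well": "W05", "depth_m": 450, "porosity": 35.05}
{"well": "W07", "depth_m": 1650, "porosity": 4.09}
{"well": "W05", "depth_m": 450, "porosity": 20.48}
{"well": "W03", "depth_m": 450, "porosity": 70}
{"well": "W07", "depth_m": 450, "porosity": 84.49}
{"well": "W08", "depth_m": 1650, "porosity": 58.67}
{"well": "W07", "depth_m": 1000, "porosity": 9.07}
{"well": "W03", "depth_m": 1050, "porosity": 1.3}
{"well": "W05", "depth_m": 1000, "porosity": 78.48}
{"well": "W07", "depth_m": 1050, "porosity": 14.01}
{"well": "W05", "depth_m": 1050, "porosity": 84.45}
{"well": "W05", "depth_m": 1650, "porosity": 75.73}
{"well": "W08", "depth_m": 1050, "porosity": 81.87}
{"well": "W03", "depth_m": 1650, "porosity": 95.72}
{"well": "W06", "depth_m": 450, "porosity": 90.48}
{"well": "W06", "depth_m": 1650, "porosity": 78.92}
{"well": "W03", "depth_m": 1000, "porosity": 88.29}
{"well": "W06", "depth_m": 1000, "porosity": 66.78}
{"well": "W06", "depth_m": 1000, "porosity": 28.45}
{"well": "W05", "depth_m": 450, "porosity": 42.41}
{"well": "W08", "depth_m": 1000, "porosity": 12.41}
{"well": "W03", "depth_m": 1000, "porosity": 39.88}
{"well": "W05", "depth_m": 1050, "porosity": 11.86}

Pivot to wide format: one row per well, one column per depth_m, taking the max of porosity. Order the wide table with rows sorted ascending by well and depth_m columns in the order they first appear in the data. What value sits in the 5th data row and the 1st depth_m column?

With rows sorted ascending by well, row 5 is well=W07. depth_m columns in first-appearance order: 450, 1650, 1050, 1000; column 1 is 450.
Long rows with well=W07, depth_m=450: max(2.86, 42.68, 84.49) = 84.49.

84.49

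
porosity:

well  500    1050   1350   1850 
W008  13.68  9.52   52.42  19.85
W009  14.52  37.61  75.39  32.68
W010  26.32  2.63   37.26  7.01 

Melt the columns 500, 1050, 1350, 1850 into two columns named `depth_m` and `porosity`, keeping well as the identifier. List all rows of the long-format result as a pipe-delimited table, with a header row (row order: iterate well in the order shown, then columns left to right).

| well | depth_m | porosity |
| W008 | 500 | 13.68 |
| W008 | 1050 | 9.52 |
| W008 | 1350 | 52.42 |
| W008 | 1850 | 19.85 |
| W009 | 500 | 14.52 |
| W009 | 1050 | 37.61 |
| W009 | 1350 | 75.39 |
| W009 | 1850 | 32.68 |
| W010 | 500 | 26.32 |
| W010 | 1050 | 2.63 |
| W010 | 1350 | 37.26 |
| W010 | 1850 | 7.01 |

Each (well, column) pair becomes one row: 3 × 4 = 12 rows.
For example, (W008, 500) → porosity=13.68.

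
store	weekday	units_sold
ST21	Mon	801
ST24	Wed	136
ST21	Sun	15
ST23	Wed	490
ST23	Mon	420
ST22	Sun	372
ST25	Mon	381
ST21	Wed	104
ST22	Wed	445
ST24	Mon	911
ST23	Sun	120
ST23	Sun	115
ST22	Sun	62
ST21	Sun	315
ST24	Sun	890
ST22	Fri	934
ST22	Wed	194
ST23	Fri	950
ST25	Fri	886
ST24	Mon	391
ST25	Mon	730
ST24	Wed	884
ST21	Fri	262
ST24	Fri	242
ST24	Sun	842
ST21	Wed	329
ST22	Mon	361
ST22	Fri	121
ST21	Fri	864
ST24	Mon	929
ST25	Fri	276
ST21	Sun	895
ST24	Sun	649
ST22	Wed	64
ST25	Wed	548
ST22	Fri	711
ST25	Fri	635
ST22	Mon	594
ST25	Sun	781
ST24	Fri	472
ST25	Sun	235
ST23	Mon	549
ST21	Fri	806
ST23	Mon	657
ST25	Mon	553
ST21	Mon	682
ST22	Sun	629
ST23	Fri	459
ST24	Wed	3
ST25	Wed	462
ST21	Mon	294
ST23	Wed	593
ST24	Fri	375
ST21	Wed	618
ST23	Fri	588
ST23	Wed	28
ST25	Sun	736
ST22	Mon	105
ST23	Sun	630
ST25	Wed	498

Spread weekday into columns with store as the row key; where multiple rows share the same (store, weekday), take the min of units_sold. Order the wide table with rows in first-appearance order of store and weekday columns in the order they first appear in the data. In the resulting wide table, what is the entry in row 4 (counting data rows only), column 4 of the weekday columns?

With rows in first-appearance order of store, row 4 is store=ST22. weekday columns in first-appearance order: Mon, Wed, Sun, Fri; column 4 is Fri.
Long rows with store=ST22, weekday=Fri: min(934, 121, 711) = 121.

121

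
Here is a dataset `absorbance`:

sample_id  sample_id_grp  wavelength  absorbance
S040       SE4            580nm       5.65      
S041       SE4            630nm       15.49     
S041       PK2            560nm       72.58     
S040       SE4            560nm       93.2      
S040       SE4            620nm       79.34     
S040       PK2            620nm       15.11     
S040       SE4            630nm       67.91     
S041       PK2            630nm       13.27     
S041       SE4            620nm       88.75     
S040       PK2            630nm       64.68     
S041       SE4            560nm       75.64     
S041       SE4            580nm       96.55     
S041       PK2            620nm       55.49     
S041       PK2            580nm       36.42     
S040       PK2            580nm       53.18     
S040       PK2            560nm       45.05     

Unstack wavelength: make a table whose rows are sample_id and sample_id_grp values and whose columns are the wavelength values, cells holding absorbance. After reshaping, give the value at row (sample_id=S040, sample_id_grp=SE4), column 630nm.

Wide layout: rows indexed by sample_id and sample_id_grp, columns are the 4 distinct wavelength values (580nm, 630nm, 560nm, 620nm).
Cell (sample_id=S040, sample_id_grp=SE4, wavelength=630nm) draws from the long row where sample_id=S040, sample_id_grp=SE4 and wavelength=630nm, which has absorbance=67.91.

67.91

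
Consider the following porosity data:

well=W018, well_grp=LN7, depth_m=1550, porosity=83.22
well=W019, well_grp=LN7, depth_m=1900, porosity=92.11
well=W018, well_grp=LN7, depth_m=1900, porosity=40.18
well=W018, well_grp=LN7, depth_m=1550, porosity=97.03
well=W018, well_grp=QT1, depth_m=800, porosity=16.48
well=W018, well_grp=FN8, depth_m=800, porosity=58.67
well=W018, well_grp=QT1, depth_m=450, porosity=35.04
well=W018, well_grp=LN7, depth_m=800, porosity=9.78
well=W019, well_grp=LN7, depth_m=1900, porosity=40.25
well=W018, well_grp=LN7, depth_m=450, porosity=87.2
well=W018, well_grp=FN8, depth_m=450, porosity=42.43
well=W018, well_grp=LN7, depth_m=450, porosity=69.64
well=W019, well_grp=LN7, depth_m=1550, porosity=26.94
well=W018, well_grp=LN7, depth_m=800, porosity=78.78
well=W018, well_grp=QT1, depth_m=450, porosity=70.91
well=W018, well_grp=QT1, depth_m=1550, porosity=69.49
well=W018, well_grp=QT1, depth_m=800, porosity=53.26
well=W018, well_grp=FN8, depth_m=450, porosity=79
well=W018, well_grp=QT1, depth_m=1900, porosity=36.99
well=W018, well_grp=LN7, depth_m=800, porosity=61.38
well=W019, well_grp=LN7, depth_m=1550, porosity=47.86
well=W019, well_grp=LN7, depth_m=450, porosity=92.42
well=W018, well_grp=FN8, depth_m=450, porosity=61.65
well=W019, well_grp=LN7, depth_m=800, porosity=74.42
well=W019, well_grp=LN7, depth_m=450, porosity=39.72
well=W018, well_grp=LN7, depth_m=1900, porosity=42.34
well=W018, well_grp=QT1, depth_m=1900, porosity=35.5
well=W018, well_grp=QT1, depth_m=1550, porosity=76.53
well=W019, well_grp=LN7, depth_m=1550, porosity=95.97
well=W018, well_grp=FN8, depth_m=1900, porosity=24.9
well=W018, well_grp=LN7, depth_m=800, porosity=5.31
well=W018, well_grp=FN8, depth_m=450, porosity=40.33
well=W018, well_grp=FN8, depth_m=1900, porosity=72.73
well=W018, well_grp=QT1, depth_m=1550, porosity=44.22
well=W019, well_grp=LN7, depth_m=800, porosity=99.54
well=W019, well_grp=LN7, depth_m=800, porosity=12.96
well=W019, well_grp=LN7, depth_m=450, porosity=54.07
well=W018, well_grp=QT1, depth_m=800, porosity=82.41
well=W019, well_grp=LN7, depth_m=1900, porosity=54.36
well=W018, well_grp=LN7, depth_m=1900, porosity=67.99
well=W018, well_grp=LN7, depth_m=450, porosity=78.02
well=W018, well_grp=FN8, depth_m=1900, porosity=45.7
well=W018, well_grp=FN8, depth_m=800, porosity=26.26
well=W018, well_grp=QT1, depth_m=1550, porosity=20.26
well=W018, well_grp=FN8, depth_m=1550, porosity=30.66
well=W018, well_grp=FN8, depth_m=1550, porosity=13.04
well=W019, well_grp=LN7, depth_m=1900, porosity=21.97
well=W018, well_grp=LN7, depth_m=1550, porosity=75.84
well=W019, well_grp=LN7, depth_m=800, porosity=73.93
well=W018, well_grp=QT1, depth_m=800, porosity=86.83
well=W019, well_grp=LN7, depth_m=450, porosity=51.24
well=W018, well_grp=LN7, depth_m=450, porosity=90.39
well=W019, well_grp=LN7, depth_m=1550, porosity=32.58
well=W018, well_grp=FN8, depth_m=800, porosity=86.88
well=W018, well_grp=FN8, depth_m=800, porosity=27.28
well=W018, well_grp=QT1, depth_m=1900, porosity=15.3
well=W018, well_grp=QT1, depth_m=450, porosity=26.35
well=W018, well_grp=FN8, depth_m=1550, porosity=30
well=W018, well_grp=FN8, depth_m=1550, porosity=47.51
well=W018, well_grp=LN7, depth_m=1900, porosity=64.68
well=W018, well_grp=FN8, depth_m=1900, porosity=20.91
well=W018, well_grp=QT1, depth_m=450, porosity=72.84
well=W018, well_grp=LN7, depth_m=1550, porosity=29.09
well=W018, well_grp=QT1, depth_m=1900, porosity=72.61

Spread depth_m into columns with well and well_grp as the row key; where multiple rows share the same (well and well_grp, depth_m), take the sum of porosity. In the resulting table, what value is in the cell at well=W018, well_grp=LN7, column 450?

325.25

Rows with well=W018, well_grp=LN7 and depth_m=450: porosity values are 87.2, 69.64, 78.02, 90.39.
87.2 + 69.64 + 78.02 + 90.39 = 325.25.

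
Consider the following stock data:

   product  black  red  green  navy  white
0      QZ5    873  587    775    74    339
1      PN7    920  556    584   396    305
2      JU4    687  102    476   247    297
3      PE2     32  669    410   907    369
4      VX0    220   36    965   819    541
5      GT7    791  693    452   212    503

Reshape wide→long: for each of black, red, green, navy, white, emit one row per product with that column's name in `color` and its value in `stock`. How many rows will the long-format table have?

30

6 product values × 5 melted columns = 30 rows.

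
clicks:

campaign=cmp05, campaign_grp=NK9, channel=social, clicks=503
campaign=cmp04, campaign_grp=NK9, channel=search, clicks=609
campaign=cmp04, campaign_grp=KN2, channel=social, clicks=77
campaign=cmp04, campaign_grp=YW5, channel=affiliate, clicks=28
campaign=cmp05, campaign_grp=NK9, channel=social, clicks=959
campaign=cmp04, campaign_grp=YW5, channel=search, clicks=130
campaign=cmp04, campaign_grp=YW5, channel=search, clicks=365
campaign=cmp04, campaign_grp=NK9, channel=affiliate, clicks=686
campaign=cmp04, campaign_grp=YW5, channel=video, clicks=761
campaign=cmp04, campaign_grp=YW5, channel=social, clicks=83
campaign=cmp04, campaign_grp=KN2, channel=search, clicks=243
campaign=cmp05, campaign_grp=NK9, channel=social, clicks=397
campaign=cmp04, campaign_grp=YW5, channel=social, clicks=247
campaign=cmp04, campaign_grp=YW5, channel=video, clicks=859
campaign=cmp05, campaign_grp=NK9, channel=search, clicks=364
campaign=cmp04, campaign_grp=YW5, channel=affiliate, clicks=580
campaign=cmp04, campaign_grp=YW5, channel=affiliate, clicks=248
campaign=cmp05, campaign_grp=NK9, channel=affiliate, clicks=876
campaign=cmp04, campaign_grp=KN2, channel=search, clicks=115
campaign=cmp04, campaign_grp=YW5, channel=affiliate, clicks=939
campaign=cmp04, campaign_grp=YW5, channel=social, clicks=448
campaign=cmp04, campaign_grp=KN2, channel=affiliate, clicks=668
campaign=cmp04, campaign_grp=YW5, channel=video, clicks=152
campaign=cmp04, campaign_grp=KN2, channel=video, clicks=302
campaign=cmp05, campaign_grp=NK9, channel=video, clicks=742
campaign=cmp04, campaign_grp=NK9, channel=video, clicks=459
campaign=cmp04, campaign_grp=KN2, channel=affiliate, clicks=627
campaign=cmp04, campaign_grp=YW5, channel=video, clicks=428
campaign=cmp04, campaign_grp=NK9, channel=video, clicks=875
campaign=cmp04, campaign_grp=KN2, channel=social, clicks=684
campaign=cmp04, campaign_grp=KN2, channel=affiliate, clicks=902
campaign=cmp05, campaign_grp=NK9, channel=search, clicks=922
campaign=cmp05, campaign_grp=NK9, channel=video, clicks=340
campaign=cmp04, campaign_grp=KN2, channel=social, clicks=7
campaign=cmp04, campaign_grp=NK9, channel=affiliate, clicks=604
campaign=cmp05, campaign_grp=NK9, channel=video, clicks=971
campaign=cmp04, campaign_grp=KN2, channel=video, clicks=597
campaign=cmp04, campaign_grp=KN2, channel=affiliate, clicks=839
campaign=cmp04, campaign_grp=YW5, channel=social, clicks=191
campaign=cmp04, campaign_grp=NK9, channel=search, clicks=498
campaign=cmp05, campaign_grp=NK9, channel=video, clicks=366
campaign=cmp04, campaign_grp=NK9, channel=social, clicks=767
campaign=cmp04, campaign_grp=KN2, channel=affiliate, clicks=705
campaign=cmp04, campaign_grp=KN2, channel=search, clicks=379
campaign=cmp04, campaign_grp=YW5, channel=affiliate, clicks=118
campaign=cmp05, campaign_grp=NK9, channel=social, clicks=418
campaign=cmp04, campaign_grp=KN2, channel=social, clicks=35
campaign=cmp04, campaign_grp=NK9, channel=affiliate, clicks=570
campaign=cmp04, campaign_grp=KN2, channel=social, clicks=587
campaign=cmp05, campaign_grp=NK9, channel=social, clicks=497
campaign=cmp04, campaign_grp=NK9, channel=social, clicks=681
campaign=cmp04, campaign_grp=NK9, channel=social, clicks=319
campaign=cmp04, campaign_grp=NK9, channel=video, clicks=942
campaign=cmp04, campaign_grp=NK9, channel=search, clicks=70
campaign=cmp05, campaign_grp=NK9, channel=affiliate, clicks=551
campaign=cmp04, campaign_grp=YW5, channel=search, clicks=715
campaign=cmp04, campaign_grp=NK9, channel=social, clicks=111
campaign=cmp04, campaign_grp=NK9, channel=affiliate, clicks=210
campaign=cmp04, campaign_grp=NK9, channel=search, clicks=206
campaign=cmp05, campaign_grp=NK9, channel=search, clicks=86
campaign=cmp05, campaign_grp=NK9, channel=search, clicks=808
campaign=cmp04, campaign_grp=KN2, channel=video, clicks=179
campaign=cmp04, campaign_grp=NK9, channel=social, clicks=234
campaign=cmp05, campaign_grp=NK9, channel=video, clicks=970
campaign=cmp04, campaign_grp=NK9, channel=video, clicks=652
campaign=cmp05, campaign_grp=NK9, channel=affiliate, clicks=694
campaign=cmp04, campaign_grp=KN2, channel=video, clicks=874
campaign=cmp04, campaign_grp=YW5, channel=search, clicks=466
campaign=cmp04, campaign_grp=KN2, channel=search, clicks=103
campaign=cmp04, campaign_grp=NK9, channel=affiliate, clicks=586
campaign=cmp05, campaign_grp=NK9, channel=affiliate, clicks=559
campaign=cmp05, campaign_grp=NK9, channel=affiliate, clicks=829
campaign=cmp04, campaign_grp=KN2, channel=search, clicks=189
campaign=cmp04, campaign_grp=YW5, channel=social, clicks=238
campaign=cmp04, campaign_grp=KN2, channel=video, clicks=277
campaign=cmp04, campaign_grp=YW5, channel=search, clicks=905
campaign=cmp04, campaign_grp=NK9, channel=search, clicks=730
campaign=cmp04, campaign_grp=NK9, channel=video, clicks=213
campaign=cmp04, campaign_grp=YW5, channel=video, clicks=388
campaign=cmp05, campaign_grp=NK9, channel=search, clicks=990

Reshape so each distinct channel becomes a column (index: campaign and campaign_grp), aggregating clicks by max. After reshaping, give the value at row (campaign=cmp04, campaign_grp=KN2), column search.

Rows with campaign=cmp04, campaign_grp=KN2 and channel=search: clicks values are 243, 115, 379, 103, 189.
max(243, 115, 379, 103, 189) = 379.

379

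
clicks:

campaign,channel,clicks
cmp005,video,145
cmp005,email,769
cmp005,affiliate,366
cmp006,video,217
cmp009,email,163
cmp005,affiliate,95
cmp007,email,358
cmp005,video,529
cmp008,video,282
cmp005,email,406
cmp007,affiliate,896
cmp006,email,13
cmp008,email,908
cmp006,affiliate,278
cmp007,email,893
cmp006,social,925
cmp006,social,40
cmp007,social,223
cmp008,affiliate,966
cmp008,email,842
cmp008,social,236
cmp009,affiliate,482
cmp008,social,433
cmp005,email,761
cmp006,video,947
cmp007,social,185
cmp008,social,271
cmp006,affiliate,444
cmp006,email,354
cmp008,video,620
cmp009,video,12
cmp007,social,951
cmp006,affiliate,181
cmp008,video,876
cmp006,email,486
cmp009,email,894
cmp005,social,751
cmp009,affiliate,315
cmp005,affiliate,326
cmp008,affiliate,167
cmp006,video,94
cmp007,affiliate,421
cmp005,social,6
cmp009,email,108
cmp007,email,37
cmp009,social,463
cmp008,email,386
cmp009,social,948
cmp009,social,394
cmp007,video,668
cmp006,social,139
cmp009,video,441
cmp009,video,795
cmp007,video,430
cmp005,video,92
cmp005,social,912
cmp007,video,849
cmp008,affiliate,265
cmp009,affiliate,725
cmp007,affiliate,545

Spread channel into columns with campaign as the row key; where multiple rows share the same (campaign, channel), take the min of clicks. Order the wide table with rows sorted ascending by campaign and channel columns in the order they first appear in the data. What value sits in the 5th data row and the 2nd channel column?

108

With rows sorted ascending by campaign, row 5 is campaign=cmp009. channel columns in first-appearance order: video, email, affiliate, social; column 2 is email.
Long rows with campaign=cmp009, channel=email: min(163, 894, 108) = 108.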